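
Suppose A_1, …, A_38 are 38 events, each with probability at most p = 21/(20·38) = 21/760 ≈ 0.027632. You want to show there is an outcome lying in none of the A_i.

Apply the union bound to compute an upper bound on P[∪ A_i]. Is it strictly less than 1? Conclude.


Union bound: P[∪_{i=1}^{38} A_i] ≤ Σ_i P[A_i] ≤ 38·p = 38·(21/760) = 21/20.
Numerically: 21/20 ≈ 1.050000.
Is 21/20 < 1? NO.
Since the bound 21/20 is ≥ 1, the union bound is uninformative here; it does NOT by itself certify existence.

38·p = 21/20 ≈ 1.050000; existence NOT certified by the union bound.


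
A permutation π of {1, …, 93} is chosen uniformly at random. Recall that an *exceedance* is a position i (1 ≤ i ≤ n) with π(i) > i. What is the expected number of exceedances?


Write X = Σ_{i=1}^{93} X_i, where X_i = 1_{π(i) > i}.
For each fixed i, π(i) is uniform over {1, …, 93} (marginal of a uniform permutation), so P[π(i) > i] = (n − i)/n. Summing: Σ_{i=1}^{93} (n − i)/n = (0 + 1 + … + 92)/93 = 93(93 − 1)/(2·93) = (93 − 1)/2.
Hence E[X] = Σ_{i=1}^{93} (93 − i)/93 = 46 ≈ 46.0000.

E[X] = 46 = 46.0000.


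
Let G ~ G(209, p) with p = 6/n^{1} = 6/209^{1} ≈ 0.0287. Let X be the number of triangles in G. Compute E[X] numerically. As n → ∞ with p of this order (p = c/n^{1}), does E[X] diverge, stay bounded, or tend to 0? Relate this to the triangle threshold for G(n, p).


Number of potential triangles: C(209, 3) = 1499784.
Each occurs with probability p³ ≈ (0.0287)³ ≈ 2.36600e-05.
By linearity: E[X] = C(209, 3)·p³ ≈ 1499784 · 2.36600e-05 ≈ 35.485.
Here α = 1, so p = 6/n is exactly at the triangle threshold p ~ 1/n. Asymptotically E[X] → c³/6 = 6³/6 = 36 ≈ 36.000, a bounded constant. In this regime the triangle count is asymptotically Poisson(c³/6).

E[X] ≈ 35.485; in regime p = Θ(1/n^{1}) E[X] stays bounded (at the triangle threshold p ~ 1/n).


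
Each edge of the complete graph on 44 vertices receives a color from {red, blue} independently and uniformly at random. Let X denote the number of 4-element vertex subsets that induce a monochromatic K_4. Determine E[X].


Let X = Σ_S X_S over the C(44, 4) = 135751 subsets S of size 4, where X_S = 1 if the K_4 on S is monochromatic.
For a fixed S, the K_4 on S has C(4, 2) = 6 edges. P[all 6 edges red] = (1/2)^6, and likewise for blue, so P[monochromatic] = 2·(1/2)^6 = 2^{1 − 6} = 1/32.
Summing: E[X] = C(44, 4) · 2^{1 − 6} = 135751 · 1/32 = 135751/32.
Numerically: E[X] ≈ 4242.21875.

E[X] = C(44,4)·2^(1−C(4,2)) = 135751/32 ≈ 4242.21875.


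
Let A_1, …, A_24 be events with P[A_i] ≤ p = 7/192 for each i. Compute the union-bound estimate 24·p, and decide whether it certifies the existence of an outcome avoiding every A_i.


Union bound: P[∪_{i=1}^{24} A_i] ≤ Σ_i P[A_i] ≤ 24·p = 24·(7/192) = 7/8.
Numerically: 7/8 ≈ 0.875000.
Is 7/8 < 1? YES.
Since P[∪ A_i] ≤ 7/8 < 1, the complement has P[∩ A_i^c] ≥ 1 − 7/8 = 1/8 > 0, so some outcome avoids every A_i.

24·p = 7/8 ≈ 0.875000; existence CERTIFIED by the union bound.


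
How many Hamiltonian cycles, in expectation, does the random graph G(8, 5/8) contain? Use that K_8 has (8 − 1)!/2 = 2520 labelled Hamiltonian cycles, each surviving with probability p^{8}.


K_8 has (8 − 1)!/2 = 2520 labelled Hamiltonian cycles.
For each such Hamiltonian cycle H, let X_H = 1 if all 8 edges of H are present in G. Then P[X_H = 1] = p^{8} = (5/8)^{8} = 390625/16777216.
Summing the indicators: E[X] = Σ_H E[X_H] = 2520 · p^{8} = 2520 · 390625/16777216 = 123046875/2097152.
Numerically: E[X] ≈ 58.673.

E[X] = 2520 · (5/8)^{8} = 123046875/2097152 ≈ 58.673.


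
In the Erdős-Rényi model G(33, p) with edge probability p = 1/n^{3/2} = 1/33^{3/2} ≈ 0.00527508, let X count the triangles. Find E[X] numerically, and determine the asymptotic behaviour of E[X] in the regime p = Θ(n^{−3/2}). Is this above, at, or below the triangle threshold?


Number of potential triangles: C(33, 3) = 5456.
Each occurs with probability p³ ≈ (0.00527508)³ ≈ 1.46786890e-07.
By linearity: E[X] = C(33, 3)·p³ ≈ 5456 · 1.46786890e-07 ≈ 0.000801.
Since α = 3/2 > 1, p = c/n^{3/2} = o(1/n) is below the triangle threshold p ~ 1/n. Asymptotically E[X] ~ (c³/6)·n^{3(1−α)} = (1³/6)·n^{-1.5} → 0, so by Markov's inequality G has no triangles w.h.p.

E[X] ≈ 0.000801; in regime p = Θ(1/n^{3/2}) E[X] tends to 0 (below the triangle threshold p ~ 1/n).


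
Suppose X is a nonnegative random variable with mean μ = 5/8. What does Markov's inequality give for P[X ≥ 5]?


μ = E[X] = 5/8, a = 5.
Markov: P[X ≥ 5] ≤ μ/a = (5/8)/5 = 1/8.
Numerically: ≈ 0.1250.
(Since a = 5 > μ = 0.6250, the bound 1/8 is < 1 and informative.)

P[X ≥ 5] ≤ 1/8 ≈ 0.1250.


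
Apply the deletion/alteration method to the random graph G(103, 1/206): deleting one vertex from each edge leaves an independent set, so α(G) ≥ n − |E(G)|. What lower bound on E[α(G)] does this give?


E[|E(G)|] = C(103, 2)·p = 5253 · (1/206) = 51/2.
E[α(G)] ≥ n − E[|E(G)|] = 103 − 51/2 = 155/2.
Numerically: ≈ 77.500000.
(This is only a lower bound; the true E[α(G)] may be larger.)

E[α(G)] ≥ 155/2 ≈ 77.500000.


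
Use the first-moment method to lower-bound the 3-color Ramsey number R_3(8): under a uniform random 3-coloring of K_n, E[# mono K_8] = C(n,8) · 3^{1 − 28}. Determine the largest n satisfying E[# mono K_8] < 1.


We need C(n, 8) · 3^{1 − 28} < 1, i.e. C(n, 8) < 3^{28 − 1} = 7625597484987.
Check values of n near the boundary:
  n = 153: C(153, 8) = 6183023199255; 6183023199255 < 7625597484987? YES
  n = 154: C(154, 8) = 6521818990995; 6521818990995 < 7625597484987? YES
  n = 155: C(155, 8) = 6876747915675; 6876747915675 < 7625597484987? YES
  n = 156: C(156, 8) = 7248464019225; 7248464019225 < 7625597484987? YES
  n = 157: C(157, 8) = 7637643295425; 7637643295425 < 7625597484987? NO
  n = 158: C(158, 8) = 8044984271181; 8044984271181 < 7625597484987? NO
The largest n with C(n, 8) < 7625597484987 is n = 156 (where E[X] = 805384891025/847288609443 ≈ 0.95054). Hence R_3(8) > 156, i.e. R_3(8) ≥ 157.

Largest n = 156; hence R_3(8) > 156.


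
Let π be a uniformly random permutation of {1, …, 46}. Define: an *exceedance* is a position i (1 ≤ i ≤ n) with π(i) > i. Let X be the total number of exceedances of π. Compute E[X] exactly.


Write X = Σ_{i=1}^{46} X_i, where X_i = 1_{π(i) > i}.
For each fixed i, π(i) is uniform over {1, …, 46} (marginal of a uniform permutation), so P[π(i) > i] = (n − i)/n. Summing: Σ_{i=1}^{46} (n − i)/n = (0 + 1 + … + 45)/46 = 46(46 − 1)/(2·46) = (46 − 1)/2.
Hence E[X] = Σ_{i=1}^{46} (46 − i)/46 = 45/2 ≈ 22.500000.

E[X] = 45/2 = 22.500000.


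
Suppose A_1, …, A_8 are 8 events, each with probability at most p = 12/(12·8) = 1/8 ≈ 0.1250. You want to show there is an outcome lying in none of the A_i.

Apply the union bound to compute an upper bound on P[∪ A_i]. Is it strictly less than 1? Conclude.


Union bound: P[∪_{i=1}^{8} A_i] ≤ Σ_i P[A_i] ≤ 8·p = 8·(1/8) = 1.
Numerically: 1 ≈ 1.0000.
Is 1 < 1? NO.
Since the bound 1 is ≥ 1, the union bound is uninformative here; it does NOT by itself certify existence.

8·p = 1 ≈ 1.0000; existence NOT certified by the union bound.


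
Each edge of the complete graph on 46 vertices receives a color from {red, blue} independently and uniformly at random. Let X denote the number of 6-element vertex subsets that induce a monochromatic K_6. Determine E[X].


Let X = Σ_S X_S over the C(46, 6) = 9366819 subsets S of size 6, where X_S = 1 if the K_6 on S is monochromatic.
For a fixed S, the K_6 on S has C(6, 2) = 15 edges. P[all 15 edges red] = (1/2)^15, and likewise for blue, so P[monochromatic] = 2·(1/2)^15 = 2^{1 − 15} = 1/16384.
Summing: E[X] = C(46, 6) · 2^{1 − 15} = 9366819 · 1/16384 = 9366819/16384.
Numerically: E[X] ≈ 571.70526.

E[X] = C(46,6)·2^(1−C(6,2)) = 9366819/16384 ≈ 571.70526.


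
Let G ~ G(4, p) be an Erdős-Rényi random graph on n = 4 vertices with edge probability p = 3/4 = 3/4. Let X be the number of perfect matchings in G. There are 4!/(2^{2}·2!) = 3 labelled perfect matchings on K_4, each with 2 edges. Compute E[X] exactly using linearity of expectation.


K_4 has 4!/(2^{2}·2!) = 3 labelled perfect matchings.
For each such perfect matching H, let X_H = 1 if all 2 edges of H are present in G. Then P[X_H = 1] = p^{2} = (3/4)^{2} = 9/16.
By linearity: E[X] = Σ_H E[X_H] = 3 · p^{2} = 3 · 9/16 = 27/16.
Numerically: E[X] ≈ 1.6875.

E[X] = 3 · (3/4)^{2} = 27/16 ≈ 1.6875.


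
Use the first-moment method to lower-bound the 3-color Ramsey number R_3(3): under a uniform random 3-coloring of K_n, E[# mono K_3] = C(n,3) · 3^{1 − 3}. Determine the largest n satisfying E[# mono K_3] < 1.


We need C(n, 3) · 3^{1 − 3} < 1, i.e. C(n, 3) < 3^{3 − 1} = 9.
Check values of n near the boundary:
  n = 3: C(3, 3) = 1; 1 < 9? YES
  n = 4: C(4, 3) = 4; 4 < 9? YES
  n = 5: C(5, 3) = 10; 10 < 9? NO
The largest n with C(n, 3) < 9 is n = 4 (where E[X] = 4/9 ≈ 0.44444). Hence R_3(3) > 4, i.e. R_3(3) ≥ 5.

Largest n = 4; hence R_3(3) > 4.


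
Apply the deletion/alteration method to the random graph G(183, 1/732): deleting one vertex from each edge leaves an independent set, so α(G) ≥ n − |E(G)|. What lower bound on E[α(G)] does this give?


E[|E(G)|] = C(183, 2)·p = 16653 · (1/732) = 91/4.
E[α(G)] ≥ n − E[|E(G)|] = 183 − 91/4 = 641/4.
Numerically: ≈ 160.250000.
(This is only a lower bound; the true E[α(G)] may be larger.)

E[α(G)] ≥ 641/4 ≈ 160.250000.


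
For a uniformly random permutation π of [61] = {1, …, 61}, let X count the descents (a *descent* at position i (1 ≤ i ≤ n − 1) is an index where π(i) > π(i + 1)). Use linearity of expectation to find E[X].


Write X = Σ X_I over i = 1, …, 60, with X_I the indicator of one descent.
There are 60 indicators.
For each fixed i, the pair (π(i), π(i+1)) is a uniformly random ordered pair of distinct values from {1, …, 61}; by symmetry P[π(i) > π(i+1)] = 1/2.
By linearity: E[X] = 60 · (1/2) = (61 − 1) · (1/2) = 30 ≈ 30.000000.

E[X] = 30 = 30.000000.


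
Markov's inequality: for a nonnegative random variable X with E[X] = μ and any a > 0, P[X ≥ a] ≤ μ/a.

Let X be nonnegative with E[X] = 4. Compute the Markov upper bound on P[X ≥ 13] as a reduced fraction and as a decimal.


μ = E[X] = 4, a = 13.
Markov: P[X ≥ 13] ≤ μ/a = (4)/13 = 4/13.
Numerically: ≈ 0.3077.
(Since a = 13 > μ = 4.0000, the bound 4/13 is < 1 and informative.)

P[X ≥ 13] ≤ 4/13 ≈ 0.3077.


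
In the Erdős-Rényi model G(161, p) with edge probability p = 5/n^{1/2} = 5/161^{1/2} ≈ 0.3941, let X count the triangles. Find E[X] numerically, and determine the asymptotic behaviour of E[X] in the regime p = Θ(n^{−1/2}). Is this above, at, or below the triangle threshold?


Number of potential triangles: C(161, 3) = 682640.
Each occurs with probability p³ ≈ (0.3941)³ ≈ 6.118870e-02.
By linearity: E[X] = C(161, 3)·p³ ≈ 682640 · 6.118870e-02 ≈ 41769.8515.
Since α = 1/2 < 1, p = c/n^{1/2} ≫ 1/n is above the triangle threshold p ~ 1/n. Asymptotically E[X] ~ (c³/6)·n^{3(1−α)} = (5³/6)·n^{1.5} → ∞; triangles are abundant w.h.p.

E[X] ≈ 41769.8515; in regime p = Θ(1/n^{1/2}) E[X] diverges (above the triangle threshold p ~ 1/n).


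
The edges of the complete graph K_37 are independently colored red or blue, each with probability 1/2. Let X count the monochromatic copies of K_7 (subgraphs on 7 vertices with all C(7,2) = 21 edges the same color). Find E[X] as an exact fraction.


Let X = Σ_S X_S over the C(37, 7) = 10295472 subsets S of size 7, where X_S = 1 if the K_7 on S is monochromatic.
For a fixed S, the K_7 on S has C(7, 2) = 21 edges. P[all 21 edges red] = (1/2)^21, and likewise for blue, so P[monochromatic] = 2·(1/2)^21 = 2^{1 − 21} = 1/1048576.
By linearity: E[X] = C(37, 7) · 2^{1 − 21} = 10295472 · 1/1048576 = 643467/65536.
Numerically: E[X] ≈ 9.8185.

E[X] = C(37,7)·2^(1−C(7,2)) = 643467/65536 ≈ 9.8185.


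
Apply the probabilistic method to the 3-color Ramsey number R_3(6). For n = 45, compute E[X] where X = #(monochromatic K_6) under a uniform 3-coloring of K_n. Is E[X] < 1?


E[X] = C(45, 6) · 3^{1 − 15} = 8145060 · 3^{−14} = 8145060/4782969.
As a reduced fraction: E[X] = 2715020/1594323 ≈ 1.703.
Is E[X] < 1? NO.
Since E[X] ≥ 1, the first-moment bound is inconclusive at n = 45; it does NOT by itself certify R_3(6) > 45.

E[X] = 2715020/1594323 ≈ 1.703; E[X] ≥ 1; first-moment method inconclusive here.


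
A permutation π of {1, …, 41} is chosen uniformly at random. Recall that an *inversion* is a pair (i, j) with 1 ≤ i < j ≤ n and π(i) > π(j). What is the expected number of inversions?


Write X = Σ X_I over the C(41, 2) = 820 pairs i < j, with X_I the indicator of one inversion.
There are 820 indicators.
For each fixed pair i < j, the values π(i) and π(j) are two distinct elements of {1, …, 41} in uniformly random order; by symmetry P[π(i) > π(j)] = 1/2.
By linearity: E[X] = 820 · (1/2) = C(41, 2) · (1/2) = 820/2 = 410 ≈ 410.0000.

E[X] = 410 = 410.0000.


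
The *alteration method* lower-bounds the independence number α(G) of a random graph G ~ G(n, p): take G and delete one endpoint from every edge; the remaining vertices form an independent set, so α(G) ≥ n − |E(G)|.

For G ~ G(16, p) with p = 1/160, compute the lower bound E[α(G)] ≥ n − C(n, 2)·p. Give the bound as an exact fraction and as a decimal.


E[|E(G)|] = C(16, 2)·p = 120 · (1/160) = 3/4.
E[α(G)] ≥ n − E[|E(G)|] = 16 − 3/4 = 61/4.
Numerically: ≈ 15.250000.
(This is only a lower bound; the true E[α(G)] may be larger.)

E[α(G)] ≥ 61/4 ≈ 15.250000.


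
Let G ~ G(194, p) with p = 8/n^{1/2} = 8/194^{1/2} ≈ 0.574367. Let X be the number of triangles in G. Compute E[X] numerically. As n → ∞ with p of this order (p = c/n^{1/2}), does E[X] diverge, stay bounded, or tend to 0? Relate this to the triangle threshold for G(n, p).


Number of potential triangles: C(194, 3) = 1198144.
Each occurs with probability p³ ≈ (0.574367)³ ≈ 1.89481741e-01.
By linearity: E[X] = C(194, 3)·p³ ≈ 1198144 · 1.89481741e-01 ≈ 227026.410886.
Since α = 1/2 < 1, p = c/n^{1/2} ≫ 1/n is above the triangle threshold p ~ 1/n. Asymptotically E[X] ~ (c³/6)·n^{3(1−α)} = (8³/6)·n^{1.5} → ∞; triangles are abundant w.h.p.

E[X] ≈ 227026.410886; in regime p = Θ(1/n^{1/2}) E[X] diverges (above the triangle threshold p ~ 1/n).


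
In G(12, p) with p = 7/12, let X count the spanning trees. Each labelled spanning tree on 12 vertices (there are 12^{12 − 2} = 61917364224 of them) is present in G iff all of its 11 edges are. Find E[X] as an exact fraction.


K_12 has 12^{12 − 2} = 61917364224 labelled spanning trees.
For each such spanning tree H, let X_H = 1 if all 11 edges of H are present in G. Then P[X_H = 1] = p^{11} = (7/12)^{11} = 1977326743/743008370688.
Summing the indicators: E[X] = Σ_H E[X_H] = 61917364224 · p^{11} = 61917364224 · 1977326743/743008370688 = 1977326743/12.
Numerically: E[X] ≈ 1.6478e+08.

E[X] = 61917364224 · (7/12)^{11} = 1977326743/12 ≈ 1.6478e+08.


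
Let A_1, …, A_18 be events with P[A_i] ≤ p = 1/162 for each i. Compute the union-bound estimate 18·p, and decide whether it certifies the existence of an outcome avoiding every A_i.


Union bound: P[∪_{i=1}^{18} A_i] ≤ Σ_i P[A_i] ≤ 18·p = 18·(1/162) = 1/9.
Numerically: 1/9 ≈ 0.1111111.
Is 1/9 < 1? YES.
Since P[∪ A_i] ≤ 1/9 < 1, the complement has P[∩ A_i^c] ≥ 1 − 1/9 = 8/9 > 0, so some outcome avoids every A_i.

18·p = 1/9 ≈ 0.1111111; existence CERTIFIED by the union bound.


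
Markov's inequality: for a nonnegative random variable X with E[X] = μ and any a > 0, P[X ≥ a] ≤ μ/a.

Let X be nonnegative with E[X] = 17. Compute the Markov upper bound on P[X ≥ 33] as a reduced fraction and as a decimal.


μ = E[X] = 17, a = 33.
Markov: P[X ≥ 33] ≤ μ/a = (17)/33 = 17/33.
Numerically: ≈ 0.515152.
(Since a = 33 > μ = 17.000000, the bound 17/33 is < 1 and informative.)

P[X ≥ 33] ≤ 17/33 ≈ 0.515152.


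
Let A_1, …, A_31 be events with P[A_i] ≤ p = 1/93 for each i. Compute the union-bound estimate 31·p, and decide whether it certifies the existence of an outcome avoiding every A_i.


Union bound: P[∪_{i=1}^{31} A_i] ≤ Σ_i P[A_i] ≤ 31·p = 31·(1/93) = 1/3.
Numerically: 1/3 ≈ 0.333333.
Is 1/3 < 1? YES.
Since P[∪ A_i] ≤ 1/3 < 1, the complement has P[∩ A_i^c] ≥ 1 − 1/3 = 2/3 > 0, so some outcome avoids every A_i.

31·p = 1/3 ≈ 0.333333; existence CERTIFIED by the union bound.


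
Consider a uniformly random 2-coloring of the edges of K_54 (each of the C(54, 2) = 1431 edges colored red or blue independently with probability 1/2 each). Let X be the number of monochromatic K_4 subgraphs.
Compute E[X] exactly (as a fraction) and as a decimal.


Let X = Σ_S X_S over the C(54, 4) = 316251 subsets S of size 4, where X_S = 1 if the K_4 on S is monochromatic.
For a fixed S, the K_4 on S has C(4, 2) = 6 edges. P[all 6 edges red] = (1/2)^6, and likewise for blue, so P[monochromatic] = 2·(1/2)^6 = 2^{1 − 6} = 1/32.
By linearity of expectation: E[X] = C(54, 4) · 2^{1 − 6} = 316251 · 1/32 = 316251/32.
Numerically: E[X] ≈ 9882.843750.

E[X] = C(54,4)·2^(1−C(4,2)) = 316251/32 ≈ 9882.843750.


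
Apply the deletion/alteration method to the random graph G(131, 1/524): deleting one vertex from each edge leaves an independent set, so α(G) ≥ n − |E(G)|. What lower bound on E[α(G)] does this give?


E[|E(G)|] = C(131, 2)·p = 8515 · (1/524) = 65/4.
E[α(G)] ≥ n − E[|E(G)|] = 131 − 65/4 = 459/4.
Numerically: ≈ 114.75000.
(This is only a lower bound; the true E[α(G)] may be larger.)

E[α(G)] ≥ 459/4 ≈ 114.75000.


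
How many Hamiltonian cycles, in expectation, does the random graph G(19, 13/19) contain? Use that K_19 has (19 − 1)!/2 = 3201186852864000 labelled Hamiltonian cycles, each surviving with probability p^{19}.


K_19 has (19 − 1)!/2 = 3201186852864000 labelled Hamiltonian cycles.
For each such Hamiltonian cycle H, let X_H = 1 if all 19 edges of H are present in G. Then P[X_H = 1] = p^{19} = (13/19)^{19} = 1461920290375446110677/1978419655660313589123979.
Summing the indicators: E[X] = Σ_H E[X_H] = 3201186852864000 · p^{19} = 3201186852864000 · 1461920290375446110677/1978419655660313589123979 = 4679880013484999364018134658428928000/1978419655660313589123979.
Numerically: E[X] ≈ 2.36546e+12.

E[X] = 3201186852864000 · (13/19)^{19} = 4679880013484999364018134658428928000/1978419655660313589123979 ≈ 2.36546e+12.


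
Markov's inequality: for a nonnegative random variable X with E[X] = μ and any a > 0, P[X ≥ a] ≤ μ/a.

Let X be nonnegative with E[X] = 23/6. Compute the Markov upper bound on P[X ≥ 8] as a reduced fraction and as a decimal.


μ = E[X] = 23/6, a = 8.
Markov: P[X ≥ 8] ≤ μ/a = (23/6)/8 = 23/48.
Numerically: ≈ 0.479.
(Since a = 8 > μ = 3.833, the bound 23/48 is < 1 and informative.)

P[X ≥ 8] ≤ 23/48 ≈ 0.479.


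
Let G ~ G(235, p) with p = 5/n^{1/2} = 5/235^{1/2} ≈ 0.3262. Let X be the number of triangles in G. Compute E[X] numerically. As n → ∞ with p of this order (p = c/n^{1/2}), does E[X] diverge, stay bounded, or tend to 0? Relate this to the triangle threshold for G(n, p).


Number of potential triangles: C(235, 3) = 2135445.
Each occurs with probability p³ ≈ (0.3262)³ ≈ 3.469830e-02.
By linearity: E[X] = C(235, 3)·p³ ≈ 2135445 · 3.469830e-02 ≈ 74096.3150.
Since α = 1/2 < 1, p = c/n^{1/2} ≫ 1/n is above the triangle threshold p ~ 1/n. Asymptotically E[X] ~ (c³/6)·n^{3(1−α)} = (5³/6)·n^{1.5} → ∞; triangles are abundant w.h.p.

E[X] ≈ 74096.3150; in regime p = Θ(1/n^{1/2}) E[X] diverges (above the triangle threshold p ~ 1/n).


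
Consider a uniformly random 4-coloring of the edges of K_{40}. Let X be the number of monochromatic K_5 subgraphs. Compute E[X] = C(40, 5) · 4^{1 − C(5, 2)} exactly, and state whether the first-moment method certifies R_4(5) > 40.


E[X] = C(40, 5) · 4^{1 − 10} = 658008 · 4^{−9} = 658008/262144.
As a reduced fraction: E[X] = 82251/32768 ≈ 2.510.
Is E[X] < 1? NO.
Since E[X] ≥ 1, the first-moment bound is inconclusive at n = 40; it does NOT by itself certify R_4(5) > 40.

E[X] = 82251/32768 ≈ 2.510; E[X] ≥ 1; first-moment method inconclusive here.


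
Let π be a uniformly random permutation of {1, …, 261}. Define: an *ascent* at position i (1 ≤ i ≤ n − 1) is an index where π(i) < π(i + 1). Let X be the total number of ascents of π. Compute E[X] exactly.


Write X = Σ X_I over i = 1, …, 260, with X_I the indicator of one ascent.
There are 260 indicators.
For each fixed i, the pair (π(i), π(i+1)) is a uniformly random ordered pair of distinct values from {1, …, 261}; by symmetry P[π(i) < π(i+1)] = 1/2.
By linearity: E[X] = 260 · (1/2) = (261 − 1) · (1/2) = 130 ≈ 130.00000.

E[X] = 130 = 130.00000.


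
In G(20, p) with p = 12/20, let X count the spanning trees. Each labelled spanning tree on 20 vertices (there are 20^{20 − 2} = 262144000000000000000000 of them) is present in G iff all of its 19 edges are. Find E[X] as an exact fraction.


K_20 has 20^{20 − 2} = 262144000000000000000000 labelled spanning trees.
For each such spanning tree H, let X_H = 1 if all 19 edges of H are present in G. Then P[X_H = 1] = p^{19} = (3/5)^{19} = 1162261467/19073486328125.
By linearity: E[X] = Σ_H E[X_H] = 262144000000000000000000 · p^{19} = 262144000000000000000000 · 1162261467/19073486328125 = 79869999842655731712/5.
Numerically: E[X] ≈ 1.597e+19.

E[X] = 262144000000000000000000 · (3/5)^{19} = 79869999842655731712/5 ≈ 1.597e+19.


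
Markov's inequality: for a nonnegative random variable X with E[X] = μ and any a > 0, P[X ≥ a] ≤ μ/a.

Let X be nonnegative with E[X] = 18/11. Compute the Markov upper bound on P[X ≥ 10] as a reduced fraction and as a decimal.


μ = E[X] = 18/11, a = 10.
Markov: P[X ≥ 10] ≤ μ/a = (18/11)/10 = 9/55.
Numerically: ≈ 0.1636.
(Since a = 10 > μ = 1.6364, the bound 9/55 is < 1 and informative.)

P[X ≥ 10] ≤ 9/55 ≈ 0.1636.


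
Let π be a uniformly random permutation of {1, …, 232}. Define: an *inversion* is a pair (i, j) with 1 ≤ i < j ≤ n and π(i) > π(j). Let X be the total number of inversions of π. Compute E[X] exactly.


Write X = Σ X_I over the C(232, 2) = 26796 pairs i < j, with X_I the indicator of one inversion.
There are 26796 indicators.
For each fixed pair i < j, the values π(i) and π(j) are two distinct elements of {1, …, 232} in uniformly random order; by symmetry P[π(i) > π(j)] = 1/2.
By linearity: E[X] = 26796 · (1/2) = C(232, 2) · (1/2) = 26796/2 = 13398 ≈ 13398.00000.

E[X] = 13398 = 13398.00000.


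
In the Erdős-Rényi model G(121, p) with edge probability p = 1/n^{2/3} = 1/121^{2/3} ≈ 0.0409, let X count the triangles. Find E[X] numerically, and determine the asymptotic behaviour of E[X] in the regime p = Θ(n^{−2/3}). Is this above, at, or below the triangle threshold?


Number of potential triangles: C(121, 3) = 287980.
Each occurs with probability p³ ≈ (0.0409)³ ≈ 6.83013e-05.
By linearity: E[X] = C(121, 3)·p³ ≈ 287980 · 6.83013e-05 ≈ 19.669.
Since α = 2/3 < 1, p = c/n^{2/3} ≫ 1/n is above the triangle threshold p ~ 1/n. Asymptotically E[X] ~ (c³/6)·n^{3(1−α)} = (1³/6)·n^{1} → ∞; triangles are abundant w.h.p.

E[X] ≈ 19.669; in regime p = Θ(1/n^{2/3}) E[X] diverges (above the triangle threshold p ~ 1/n).


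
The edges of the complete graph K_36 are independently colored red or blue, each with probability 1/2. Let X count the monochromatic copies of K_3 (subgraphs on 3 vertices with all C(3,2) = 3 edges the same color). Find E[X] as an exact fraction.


Let X = Σ_S X_S over the C(36, 3) = 7140 subsets S of size 3, where X_S = 1 if the K_3 on S is monochromatic.
For a fixed S, the K_3 on S has C(3, 2) = 3 edges. P[all 3 edges red] = (1/2)^3, and likewise for blue, so P[monochromatic] = 2·(1/2)^3 = 2^{1 − 3} = 1/4.
By linearity of expectation: E[X] = C(36, 3) · 2^{1 − 3} = 7140 · 1/4 = 1785.
Numerically: E[X] ≈ 1785.00000.

E[X] = C(36,3)·2^(1−C(3,2)) = 1785 ≈ 1785.00000.


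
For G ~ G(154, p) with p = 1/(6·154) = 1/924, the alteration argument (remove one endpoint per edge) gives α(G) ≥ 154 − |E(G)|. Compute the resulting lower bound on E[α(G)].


E[|E(G)|] = C(154, 2)·p = 11781 · (1/924) = 51/4.
E[α(G)] ≥ n − E[|E(G)|] = 154 − 51/4 = 565/4.
Numerically: ≈ 141.2500.
(This is only a lower bound; the true E[α(G)] may be larger.)

E[α(G)] ≥ 565/4 ≈ 141.2500.


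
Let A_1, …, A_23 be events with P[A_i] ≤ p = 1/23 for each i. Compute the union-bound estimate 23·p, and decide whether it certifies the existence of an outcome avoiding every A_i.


Union bound: P[∪_{i=1}^{23} A_i] ≤ Σ_i P[A_i] ≤ 23·p = 23·(1/23) = 1.
Numerically: 1 ≈ 1.00000.
Is 1 < 1? NO.
Since the bound 1 is ≥ 1, the union bound is uninformative here; it does NOT by itself certify existence.

23·p = 1 ≈ 1.00000; existence NOT certified by the union bound.


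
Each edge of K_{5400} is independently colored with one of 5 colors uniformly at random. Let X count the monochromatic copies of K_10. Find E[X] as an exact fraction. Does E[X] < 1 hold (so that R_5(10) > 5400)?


E[X] = C(5400, 10) · 5^{1 − 45} = 5761735538961887279463031445160 · 5^{−44} = 5761735538961887279463031445160/5684341886080801486968994140625.
As a reduced fraction: E[X] = 1152347107792377455892606289032/1136868377216160297393798828125 ≈ 1.0136.
Is E[X] < 1? NO.
Since E[X] ≥ 1, the first-moment bound is inconclusive at n = 5400; it does NOT by itself certify R_5(10) > 5400.

E[X] = 1152347107792377455892606289032/1136868377216160297393798828125 ≈ 1.0136; E[X] ≥ 1; first-moment method inconclusive here.


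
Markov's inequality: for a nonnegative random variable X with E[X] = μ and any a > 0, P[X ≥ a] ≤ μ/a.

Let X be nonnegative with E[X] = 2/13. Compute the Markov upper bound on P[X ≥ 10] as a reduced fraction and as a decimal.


μ = E[X] = 2/13, a = 10.
Markov: P[X ≥ 10] ≤ μ/a = (2/13)/10 = 1/65.
Numerically: ≈ 0.015385.
(Since a = 10 > μ = 0.153846, the bound 1/65 is < 1 and informative.)

P[X ≥ 10] ≤ 1/65 ≈ 0.015385.


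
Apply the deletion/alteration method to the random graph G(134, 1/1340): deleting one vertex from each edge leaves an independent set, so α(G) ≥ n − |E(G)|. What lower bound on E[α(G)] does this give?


E[|E(G)|] = C(134, 2)·p = 8911 · (1/1340) = 133/20.
E[α(G)] ≥ n − E[|E(G)|] = 134 − 133/20 = 2547/20.
Numerically: ≈ 127.35000.
(This is only a lower bound; the true E[α(G)] may be larger.)

E[α(G)] ≥ 2547/20 ≈ 127.35000.


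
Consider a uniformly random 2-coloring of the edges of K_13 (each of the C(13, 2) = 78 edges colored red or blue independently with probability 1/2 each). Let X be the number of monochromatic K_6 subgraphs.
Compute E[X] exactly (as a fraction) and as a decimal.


Let X = Σ_S X_S over the C(13, 6) = 1716 subsets S of size 6, where X_S = 1 if the K_6 on S is monochromatic.
For a fixed S, the K_6 on S has C(6, 2) = 15 edges. P[all 15 edges red] = (1/2)^15, and likewise for blue, so P[monochromatic] = 2·(1/2)^15 = 2^{1 − 15} = 1/16384.
By linearity of expectation: E[X] = C(13, 6) · 2^{1 − 15} = 1716 · 1/16384 = 429/4096.
Numerically: E[X] ≈ 0.104736.

E[X] = C(13,6)·2^(1−C(6,2)) = 429/4096 ≈ 0.104736.


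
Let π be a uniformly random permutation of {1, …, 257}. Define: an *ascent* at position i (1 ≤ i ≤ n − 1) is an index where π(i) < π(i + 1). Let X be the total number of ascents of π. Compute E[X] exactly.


Write X = Σ X_I over i = 1, …, 256, with X_I the indicator of one ascent.
There are 256 indicators.
For each fixed i, the pair (π(i), π(i+1)) is a uniformly random ordered pair of distinct values from {1, …, 257}; by symmetry P[π(i) < π(i+1)] = 1/2.
By linearity: E[X] = 256 · (1/2) = (257 − 1) · (1/2) = 128 ≈ 128.00000.

E[X] = 128 = 128.00000.


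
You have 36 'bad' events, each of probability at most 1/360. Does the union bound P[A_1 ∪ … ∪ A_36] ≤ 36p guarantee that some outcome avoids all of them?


Union bound: P[∪_{i=1}^{36} A_i] ≤ Σ_i P[A_i] ≤ 36·p = 36·(1/360) = 1/10.
Numerically: 1/10 ≈ 0.10000.
Is 1/10 < 1? YES.
Since P[∪ A_i] ≤ 1/10 < 1, the complement has P[∩ A_i^c] ≥ 1 − 1/10 = 9/10 > 0, so some outcome avoids every A_i.

36·p = 1/10 ≈ 0.10000; existence CERTIFIED by the union bound.


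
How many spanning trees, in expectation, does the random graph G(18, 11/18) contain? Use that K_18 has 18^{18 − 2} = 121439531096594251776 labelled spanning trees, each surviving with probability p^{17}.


K_18 has 18^{18 − 2} = 121439531096594251776 labelled spanning trees.
For each such spanning tree H, let X_H = 1 if all 17 edges of H are present in G. Then P[X_H = 1] = p^{17} = (11/18)^{17} = 505447028499293771/2185911559738696531968.
By linearity: E[X] = Σ_H E[X_H] = 121439531096594251776 · p^{17} = 121439531096594251776 · 505447028499293771/2185911559738696531968 = 505447028499293771/18.
Numerically: E[X] ≈ 2.81e+16.

E[X] = 121439531096594251776 · (11/18)^{17} = 505447028499293771/18 ≈ 2.81e+16.


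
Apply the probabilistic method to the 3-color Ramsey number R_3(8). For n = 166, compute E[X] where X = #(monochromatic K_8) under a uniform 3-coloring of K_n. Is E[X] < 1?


E[X] = C(166, 8) · 3^{1 − 28} = 12049276177620 · 3^{−27} = 12049276177620/7625597484987.
As a reduced fraction: E[X] = 148756496020/94143178827 ≈ 1.580109.
Is E[X] < 1? NO.
Since E[X] ≥ 1, the first-moment bound is inconclusive at n = 166; it does NOT by itself certify R_3(8) > 166.

E[X] = 148756496020/94143178827 ≈ 1.580109; E[X] ≥ 1; first-moment method inconclusive here.


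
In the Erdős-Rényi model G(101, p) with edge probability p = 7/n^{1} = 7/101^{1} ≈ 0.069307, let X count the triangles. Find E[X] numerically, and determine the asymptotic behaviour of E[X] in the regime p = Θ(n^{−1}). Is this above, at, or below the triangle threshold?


Number of potential triangles: C(101, 3) = 166650.
Each occurs with probability p³ ≈ (0.069307)³ ≈ 3.3291242e-04.
By linearity: E[X] = C(101, 3)·p³ ≈ 166650 · 3.3291242e-04 ≈ 55.47985.
Here α = 1, so p = 7/n is exactly at the triangle threshold p ~ 1/n. Asymptotically E[X] → c³/6 = 7³/6 = 343/6 ≈ 57.16667, a bounded constant. In this regime the triangle count is asymptotically Poisson(c³/6).

E[X] ≈ 55.47985; in regime p = Θ(1/n^{1}) E[X] stays bounded (at the triangle threshold p ~ 1/n).


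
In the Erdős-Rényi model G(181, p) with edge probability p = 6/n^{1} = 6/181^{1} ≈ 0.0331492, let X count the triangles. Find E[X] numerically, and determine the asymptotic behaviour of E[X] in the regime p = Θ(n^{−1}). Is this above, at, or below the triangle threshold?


Number of potential triangles: C(181, 3) = 971970.
Each occurs with probability p³ ≈ (0.0331492)³ ≈ 3.64265488e-05.
By linearity: E[X] = C(181, 3)·p³ ≈ 971970 · 3.64265488e-05 ≈ 35.405513.
Here α = 1, so p = 6/n is exactly at the triangle threshold p ~ 1/n. Asymptotically E[X] → c³/6 = 6³/6 = 36 ≈ 36.000000, a bounded constant. In this regime the triangle count is asymptotically Poisson(c³/6).

E[X] ≈ 35.405513; in regime p = Θ(1/n^{1}) E[X] stays bounded (at the triangle threshold p ~ 1/n).


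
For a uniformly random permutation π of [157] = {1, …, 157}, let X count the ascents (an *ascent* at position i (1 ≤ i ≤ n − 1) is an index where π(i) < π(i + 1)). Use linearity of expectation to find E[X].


Write X = Σ X_I over i = 1, …, 156, with X_I the indicator of one ascent.
There are 156 indicators.
For each fixed i, the pair (π(i), π(i+1)) is a uniformly random ordered pair of distinct values from {1, …, 157}; by symmetry P[π(i) < π(i+1)] = 1/2.
By linearity: E[X] = 156 · (1/2) = (157 − 1) · (1/2) = 78 ≈ 78.0000.

E[X] = 78 = 78.0000.


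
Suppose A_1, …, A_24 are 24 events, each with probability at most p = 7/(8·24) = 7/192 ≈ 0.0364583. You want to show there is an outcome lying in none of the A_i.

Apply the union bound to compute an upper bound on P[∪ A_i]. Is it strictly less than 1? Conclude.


Union bound: P[∪_{i=1}^{24} A_i] ≤ Σ_i P[A_i] ≤ 24·p = 24·(7/192) = 7/8.
Numerically: 7/8 ≈ 0.8750000.
Is 7/8 < 1? YES.
Since P[∪ A_i] ≤ 7/8 < 1, the complement has P[∩ A_i^c] ≥ 1 − 7/8 = 1/8 > 0, so some outcome avoids every A_i.

24·p = 7/8 ≈ 0.8750000; existence CERTIFIED by the union bound.


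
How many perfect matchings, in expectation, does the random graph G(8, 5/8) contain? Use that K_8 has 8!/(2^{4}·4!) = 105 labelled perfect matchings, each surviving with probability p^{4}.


K_8 has 8!/(2^{4}·4!) = 105 labelled perfect matchings.
For each such perfect matching H, let X_H = 1 if all 4 edges of H are present in G. Then P[X_H = 1] = p^{4} = (5/8)^{4} = 625/4096.
Summing the indicators: E[X] = Σ_H E[X_H] = 105 · p^{4} = 105 · 625/4096 = 65625/4096.
Numerically: E[X] ≈ 16.022.

E[X] = 105 · (5/8)^{4} = 65625/4096 ≈ 16.022.


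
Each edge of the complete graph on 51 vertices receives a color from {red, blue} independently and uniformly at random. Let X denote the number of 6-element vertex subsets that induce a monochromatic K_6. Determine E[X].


Let X = Σ_S X_S over the C(51, 6) = 18009460 subsets S of size 6, where X_S = 1 if the K_6 on S is monochromatic.
For a fixed S, the K_6 on S has C(6, 2) = 15 edges. P[all 15 edges red] = (1/2)^15, and likewise for blue, so P[monochromatic] = 2·(1/2)^15 = 2^{1 − 15} = 1/16384.
By linearity of expectation: E[X] = C(51, 6) · 2^{1 − 15} = 18009460 · 1/16384 = 4502365/4096.
Numerically: E[X] ≈ 1099.210.

E[X] = C(51,6)·2^(1−C(6,2)) = 4502365/4096 ≈ 1099.210.


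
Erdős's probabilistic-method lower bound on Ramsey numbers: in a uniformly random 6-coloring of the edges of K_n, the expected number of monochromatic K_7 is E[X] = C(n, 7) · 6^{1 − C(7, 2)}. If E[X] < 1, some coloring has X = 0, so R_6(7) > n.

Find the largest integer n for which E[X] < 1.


We need C(n, 7) · 6^{1 − 21} < 1, i.e. C(n, 7) < 6^{21 − 1} = 3656158440062976.
Check values of n near the boundary:
  n = 562: C(562, 7) = 3384017972944752; 3384017972944752 < 3656158440062976? YES
  n = 563: C(563, 7) = 3426622515769596; 3426622515769596 < 3656158440062976? YES
  n = 564: C(564, 7) = 3469685994423792; 3469685994423792 < 3656158440062976? YES
  n = 565: C(565, 7) = 3513212521235560; 3513212521235560 < 3656158440062976? YES
  n = 566: C(566, 7) = 3557206237959440; 3557206237959440 < 3656158440062976? YES
  n = 567: C(567, 7) = 3601671315933933; 3601671315933933 < 3656158440062976? YES
  n = 568: C(568, 7) = 3646611956239704; 3646611956239704 < 3656158440062976? YES
  n = 569: C(569, 7) = 3692032389858348; 3692032389858348 < 3656158440062976? NO
  n = 570: C(570, 7) = 3737936877831720; 3737936877831720 < 3656158440062976? NO
  n = 571: C(571, 7) = 3784329711421830; 3784329711421830 < 3656158440062976? NO
The largest n with C(n, 7) < 3656158440062976 is n = 568 (where E[X] = 16882462760369/16926659444736 ≈ 0.9973889). Hence R_6(7) > 568, i.e. R_6(7) ≥ 569.

Largest n = 568; hence R_6(7) > 568.


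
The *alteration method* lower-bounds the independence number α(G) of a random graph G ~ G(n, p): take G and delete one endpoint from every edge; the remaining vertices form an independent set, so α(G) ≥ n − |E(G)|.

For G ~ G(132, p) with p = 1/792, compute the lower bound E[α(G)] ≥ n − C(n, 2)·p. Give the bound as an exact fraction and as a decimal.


E[|E(G)|] = C(132, 2)·p = 8646 · (1/792) = 131/12.
E[α(G)] ≥ n − E[|E(G)|] = 132 − 131/12 = 1453/12.
Numerically: ≈ 121.083.
(This is only a lower bound; the true E[α(G)] may be larger.)

E[α(G)] ≥ 1453/12 ≈ 121.083.


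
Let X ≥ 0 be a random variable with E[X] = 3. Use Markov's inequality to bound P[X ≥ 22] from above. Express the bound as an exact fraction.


μ = E[X] = 3, a = 22.
Markov: P[X ≥ 22] ≤ μ/a = (3)/22 = 3/22.
Numerically: ≈ 0.13636.
(Since a = 22 > μ = 3.00000, the bound 3/22 is < 1 and informative.)

P[X ≥ 22] ≤ 3/22 ≈ 0.13636.


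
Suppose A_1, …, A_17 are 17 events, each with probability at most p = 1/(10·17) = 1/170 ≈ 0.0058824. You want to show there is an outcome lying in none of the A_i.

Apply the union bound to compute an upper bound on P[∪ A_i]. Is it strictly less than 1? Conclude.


Union bound: P[∪_{i=1}^{17} A_i] ≤ Σ_i P[A_i] ≤ 17·p = 17·(1/170) = 1/10.
Numerically: 1/10 ≈ 0.1000000.
Is 1/10 < 1? YES.
Since P[∪ A_i] ≤ 1/10 < 1, the complement has P[∩ A_i^c] ≥ 1 − 1/10 = 9/10 > 0, so some outcome avoids every A_i.

17·p = 1/10 ≈ 0.1000000; existence CERTIFIED by the union bound.


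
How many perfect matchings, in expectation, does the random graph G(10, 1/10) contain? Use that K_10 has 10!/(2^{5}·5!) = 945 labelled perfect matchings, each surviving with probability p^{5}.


K_10 has 10!/(2^{5}·5!) = 945 labelled perfect matchings.
For each such perfect matching H, let X_H = 1 if all 5 edges of H are present in G. Then P[X_H = 1] = p^{5} = (1/10)^{5} = 1/100000.
By linearity: E[X] = Σ_H E[X_H] = 945 · p^{5} = 945 · 1/100000 = 189/20000.
Numerically: E[X] ≈ 0.00945.

E[X] = 945 · (1/10)^{5} = 189/20000 ≈ 0.00945.


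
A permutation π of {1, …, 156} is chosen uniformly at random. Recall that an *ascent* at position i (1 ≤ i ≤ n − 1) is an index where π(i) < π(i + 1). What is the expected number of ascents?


Write X = Σ X_I over i = 1, …, 155, with X_I the indicator of one ascent.
There are 155 indicators.
For each fixed i, the pair (π(i), π(i+1)) is a uniformly random ordered pair of distinct values from {1, …, 156}; by symmetry P[π(i) < π(i+1)] = 1/2.
By linearity: E[X] = 155 · (1/2) = (156 − 1) · (1/2) = 155/2 ≈ 77.500.

E[X] = 155/2 = 77.500.


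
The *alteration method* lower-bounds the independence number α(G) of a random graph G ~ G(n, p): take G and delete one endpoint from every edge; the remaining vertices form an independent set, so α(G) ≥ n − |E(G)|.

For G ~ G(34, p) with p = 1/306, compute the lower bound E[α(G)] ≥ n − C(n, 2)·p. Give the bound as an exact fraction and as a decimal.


E[|E(G)|] = C(34, 2)·p = 561 · (1/306) = 11/6.
E[α(G)] ≥ n − E[|E(G)|] = 34 − 11/6 = 193/6.
Numerically: ≈ 32.1667.
(This is only a lower bound; the true E[α(G)] may be larger.)

E[α(G)] ≥ 193/6 ≈ 32.1667.


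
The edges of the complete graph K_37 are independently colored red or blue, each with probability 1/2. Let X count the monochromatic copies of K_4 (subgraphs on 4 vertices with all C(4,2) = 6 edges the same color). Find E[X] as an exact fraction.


Let X = Σ_S X_S over the C(37, 4) = 66045 subsets S of size 4, where X_S = 1 if the K_4 on S is monochromatic.
For a fixed S, the K_4 on S has C(4, 2) = 6 edges. P[all 6 edges red] = (1/2)^6, and likewise for blue, so P[monochromatic] = 2·(1/2)^6 = 2^{1 − 6} = 1/32.
Summing: E[X] = C(37, 4) · 2^{1 − 6} = 66045 · 1/32 = 66045/32.
Numerically: E[X] ≈ 2063.906250.

E[X] = C(37,4)·2^(1−C(4,2)) = 66045/32 ≈ 2063.906250.


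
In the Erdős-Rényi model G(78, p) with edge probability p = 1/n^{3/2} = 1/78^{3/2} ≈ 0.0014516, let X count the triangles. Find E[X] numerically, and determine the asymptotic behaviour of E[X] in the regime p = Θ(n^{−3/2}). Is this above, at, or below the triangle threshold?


Number of potential triangles: C(78, 3) = 76076.
Each occurs with probability p³ ≈ (0.0014516)³ ≈ 3.0589635e-09.
By linearity: E[X] = C(78, 3)·p³ ≈ 76076 · 3.0589635e-09 ≈ 0.00023.
Since α = 3/2 > 1, p = c/n^{3/2} = o(1/n) is below the triangle threshold p ~ 1/n. Asymptotically E[X] ~ (c³/6)·n^{3(1−α)} = (1³/6)·n^{-1.5} → 0, so by Markov's inequality G has no triangles w.h.p.

E[X] ≈ 0.00023; in regime p = Θ(1/n^{3/2}) E[X] tends to 0 (below the triangle threshold p ~ 1/n).
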